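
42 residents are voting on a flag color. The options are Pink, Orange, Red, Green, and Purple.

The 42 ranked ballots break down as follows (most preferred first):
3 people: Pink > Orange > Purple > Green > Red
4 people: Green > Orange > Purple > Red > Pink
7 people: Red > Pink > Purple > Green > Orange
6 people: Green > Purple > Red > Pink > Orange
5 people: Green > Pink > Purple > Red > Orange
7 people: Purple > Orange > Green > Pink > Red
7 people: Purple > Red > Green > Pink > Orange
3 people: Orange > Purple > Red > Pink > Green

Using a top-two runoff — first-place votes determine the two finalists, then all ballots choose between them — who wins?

Round 1 first-place votes: Pink 3, Orange 3, Red 7, Green 15, Purple 14. Green and Purple advance.
Runoff: Green is ranked above Purple on 15 ballots, Purple above Green on 27.

Purple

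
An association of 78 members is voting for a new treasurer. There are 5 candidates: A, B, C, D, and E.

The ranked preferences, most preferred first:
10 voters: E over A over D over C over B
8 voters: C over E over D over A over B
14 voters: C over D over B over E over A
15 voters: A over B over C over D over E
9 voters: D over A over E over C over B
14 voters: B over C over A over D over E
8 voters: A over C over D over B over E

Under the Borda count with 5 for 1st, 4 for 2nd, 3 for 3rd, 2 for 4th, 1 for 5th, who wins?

A: 10×4 + 8×2 + 14×1 + 15×5 + 9×4 + 14×3 + 8×5 = 263
B: 10×1 + 8×1 + 14×3 + 15×4 + 9×1 + 14×5 + 8×2 = 215
C: 10×2 + 8×5 + 14×5 + 15×3 + 9×2 + 14×4 + 8×4 = 281
D: 10×3 + 8×3 + 14×4 + 15×2 + 9×5 + 14×2 + 8×3 = 237
E: 10×5 + 8×4 + 14×2 + 15×1 + 9×3 + 14×1 + 8×1 = 174

C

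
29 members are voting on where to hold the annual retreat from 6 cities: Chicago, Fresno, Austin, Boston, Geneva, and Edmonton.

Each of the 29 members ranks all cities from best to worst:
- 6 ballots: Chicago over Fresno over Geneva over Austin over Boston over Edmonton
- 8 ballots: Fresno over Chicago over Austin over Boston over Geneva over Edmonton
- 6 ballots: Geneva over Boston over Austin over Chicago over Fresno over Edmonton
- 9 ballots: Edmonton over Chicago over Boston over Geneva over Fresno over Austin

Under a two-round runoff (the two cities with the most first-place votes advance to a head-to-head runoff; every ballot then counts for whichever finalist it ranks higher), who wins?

Fresno

Round 1 first-place votes: Chicago 6, Fresno 8, Austin 0, Boston 0, Geneva 6, Edmonton 9. Edmonton and Fresno advance.
Runoff: Edmonton is ranked above Fresno on 9 ballots, Fresno above Edmonton on 20.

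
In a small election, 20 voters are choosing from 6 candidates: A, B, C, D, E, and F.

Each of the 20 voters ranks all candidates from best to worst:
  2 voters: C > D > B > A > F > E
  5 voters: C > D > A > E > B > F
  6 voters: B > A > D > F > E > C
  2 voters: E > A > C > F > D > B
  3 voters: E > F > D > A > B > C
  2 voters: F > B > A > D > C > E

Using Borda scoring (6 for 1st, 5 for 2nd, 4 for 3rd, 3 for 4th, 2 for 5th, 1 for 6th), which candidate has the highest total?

A

A: 2×3 + 5×4 + 6×5 + 2×5 + 3×3 + 2×4 = 83
B: 2×4 + 5×2 + 6×6 + 2×1 + 3×2 + 2×5 = 72
C: 2×6 + 5×6 + 6×1 + 2×4 + 3×1 + 2×2 = 63
D: 2×5 + 5×5 + 6×4 + 2×2 + 3×4 + 2×3 = 81
E: 2×1 + 5×3 + 6×2 + 2×6 + 3×6 + 2×1 = 61
F: 2×2 + 5×1 + 6×3 + 2×3 + 3×5 + 2×6 = 60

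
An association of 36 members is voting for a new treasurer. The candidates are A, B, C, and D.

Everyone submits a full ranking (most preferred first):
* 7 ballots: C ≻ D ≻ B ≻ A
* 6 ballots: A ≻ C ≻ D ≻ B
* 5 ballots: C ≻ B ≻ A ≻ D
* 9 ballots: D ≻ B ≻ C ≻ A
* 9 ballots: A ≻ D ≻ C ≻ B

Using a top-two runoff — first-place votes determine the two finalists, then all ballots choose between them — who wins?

C

Round 1 first-place votes: A 15, B 0, C 12, D 9. A and C advance.
Runoff: A is ranked above C on 15 ballots, C above A on 21.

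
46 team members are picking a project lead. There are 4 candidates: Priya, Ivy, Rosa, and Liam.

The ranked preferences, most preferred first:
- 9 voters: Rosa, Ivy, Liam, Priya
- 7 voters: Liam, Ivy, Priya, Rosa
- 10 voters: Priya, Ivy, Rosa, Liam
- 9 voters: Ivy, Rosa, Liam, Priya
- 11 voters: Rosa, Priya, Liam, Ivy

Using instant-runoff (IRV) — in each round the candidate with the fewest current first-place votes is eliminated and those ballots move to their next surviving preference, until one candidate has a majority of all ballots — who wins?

Ivy

Round 1: Priya 10, Ivy 9, Rosa 20, Liam 7. Liam eliminated.
Round 2: Priya 10, Ivy 16, Rosa 20. Priya eliminated.
Round 3: Ivy 26, Rosa 20. Ivy has a majority (≥24).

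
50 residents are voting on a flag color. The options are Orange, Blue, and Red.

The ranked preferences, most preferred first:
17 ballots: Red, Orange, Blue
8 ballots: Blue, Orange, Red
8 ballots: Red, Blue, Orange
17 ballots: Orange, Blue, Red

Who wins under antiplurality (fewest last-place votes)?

Orange

Last-place votes: Orange 8, Blue 17, Red 25.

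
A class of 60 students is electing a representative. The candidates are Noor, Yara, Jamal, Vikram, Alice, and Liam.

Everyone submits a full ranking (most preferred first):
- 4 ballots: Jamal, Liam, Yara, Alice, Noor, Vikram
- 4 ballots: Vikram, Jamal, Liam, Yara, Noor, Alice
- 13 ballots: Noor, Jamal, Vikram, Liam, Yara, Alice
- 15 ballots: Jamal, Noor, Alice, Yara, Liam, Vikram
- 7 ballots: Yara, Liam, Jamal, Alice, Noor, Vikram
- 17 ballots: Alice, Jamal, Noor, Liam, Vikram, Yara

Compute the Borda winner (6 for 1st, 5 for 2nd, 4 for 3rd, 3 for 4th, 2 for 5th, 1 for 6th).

Noor: 4×2 + 4×2 + 13×6 + 15×5 + 7×2 + 17×4 = 251
Yara: 4×4 + 4×3 + 13×2 + 15×3 + 7×6 + 17×1 = 158
Jamal: 4×6 + 4×5 + 13×5 + 15×6 + 7×4 + 17×5 = 312
Vikram: 4×1 + 4×6 + 13×4 + 15×1 + 7×1 + 17×2 = 136
Alice: 4×3 + 4×1 + 13×1 + 15×4 + 7×3 + 17×6 = 212
Liam: 4×5 + 4×4 + 13×3 + 15×2 + 7×5 + 17×3 = 191

Jamal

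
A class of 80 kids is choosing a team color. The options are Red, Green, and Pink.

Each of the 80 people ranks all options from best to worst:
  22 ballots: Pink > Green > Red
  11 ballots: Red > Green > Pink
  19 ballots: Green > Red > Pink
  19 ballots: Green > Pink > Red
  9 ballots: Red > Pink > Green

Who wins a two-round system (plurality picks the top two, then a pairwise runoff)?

Round 1 first-place votes: Red 20, Green 38, Pink 22. Green and Pink advance.
Runoff: Green is ranked above Pink on 49 ballots, Pink above Green on 31.

Green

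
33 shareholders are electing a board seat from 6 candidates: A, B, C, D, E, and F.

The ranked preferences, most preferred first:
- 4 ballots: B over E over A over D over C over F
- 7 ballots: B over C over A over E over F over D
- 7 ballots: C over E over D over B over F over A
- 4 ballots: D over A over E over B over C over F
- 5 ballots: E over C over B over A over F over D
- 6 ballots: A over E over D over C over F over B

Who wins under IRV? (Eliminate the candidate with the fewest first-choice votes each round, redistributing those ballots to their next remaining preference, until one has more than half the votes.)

Round 1: A 6, B 11, C 7, D 4, E 5, F 0. F eliminated.
Round 2: A 6, B 11, C 7, D 4, E 5. D eliminated.
Round 3: A 10, B 11, C 7, E 5. E eliminated.
Round 4: A 10, B 11, C 12. A eliminated.
Round 5: B 15, C 18. C has a majority (≥17).

C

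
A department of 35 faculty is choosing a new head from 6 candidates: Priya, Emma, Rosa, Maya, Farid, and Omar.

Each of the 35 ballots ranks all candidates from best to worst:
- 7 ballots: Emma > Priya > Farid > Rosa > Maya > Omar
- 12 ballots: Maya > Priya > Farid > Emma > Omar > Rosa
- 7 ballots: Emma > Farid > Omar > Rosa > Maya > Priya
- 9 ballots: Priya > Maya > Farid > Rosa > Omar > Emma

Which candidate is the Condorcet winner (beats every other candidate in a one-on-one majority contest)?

Maya vs Priya: 19–16
Maya vs Emma: 21–14
Maya vs Rosa: 21–14
Maya vs Farid: 21–14
Maya vs Omar: 28–7
Maya beats every other candidate.

Maya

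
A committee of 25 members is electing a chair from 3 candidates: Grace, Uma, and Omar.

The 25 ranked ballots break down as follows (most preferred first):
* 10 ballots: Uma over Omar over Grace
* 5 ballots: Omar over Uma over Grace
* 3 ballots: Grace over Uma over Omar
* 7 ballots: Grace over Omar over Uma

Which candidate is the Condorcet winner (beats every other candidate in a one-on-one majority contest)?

Uma

Uma vs Grace: 15–10
Uma vs Omar: 13–12
Uma beats every other candidate.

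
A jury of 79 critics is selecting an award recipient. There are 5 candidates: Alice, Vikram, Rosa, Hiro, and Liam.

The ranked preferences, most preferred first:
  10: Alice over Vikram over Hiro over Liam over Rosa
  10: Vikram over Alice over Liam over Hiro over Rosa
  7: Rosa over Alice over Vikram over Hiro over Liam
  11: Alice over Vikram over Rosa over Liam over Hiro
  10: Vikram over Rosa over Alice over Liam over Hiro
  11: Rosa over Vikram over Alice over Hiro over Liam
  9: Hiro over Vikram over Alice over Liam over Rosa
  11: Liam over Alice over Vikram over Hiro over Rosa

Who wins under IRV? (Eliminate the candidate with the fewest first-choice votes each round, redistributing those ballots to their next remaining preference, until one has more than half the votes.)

Vikram

Round 1: Alice 21, Vikram 20, Rosa 18, Hiro 9, Liam 11. Hiro eliminated.
Round 2: Alice 21, Vikram 29, Rosa 18, Liam 11. Liam eliminated.
Round 3: Alice 32, Vikram 29, Rosa 18. Rosa eliminated.
Round 4: Alice 39, Vikram 40. Vikram has a majority (≥40).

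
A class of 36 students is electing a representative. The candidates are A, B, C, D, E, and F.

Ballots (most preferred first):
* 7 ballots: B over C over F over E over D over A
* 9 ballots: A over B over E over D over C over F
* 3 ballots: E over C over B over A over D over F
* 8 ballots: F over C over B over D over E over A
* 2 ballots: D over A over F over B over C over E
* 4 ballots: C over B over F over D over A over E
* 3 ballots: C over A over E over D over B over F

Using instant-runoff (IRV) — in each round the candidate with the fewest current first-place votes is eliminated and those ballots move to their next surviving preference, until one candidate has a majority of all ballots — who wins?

C

Round 1: A 9, B 7, C 7, D 2, E 3, F 8. D eliminated.
Round 2: A 11, B 7, C 7, E 3, F 8. E eliminated.
Round 3: A 11, B 7, C 10, F 8. B eliminated.
Round 4: A 11, C 17, F 8. F eliminated.
Round 5: A 11, C 25. C has a majority (≥19).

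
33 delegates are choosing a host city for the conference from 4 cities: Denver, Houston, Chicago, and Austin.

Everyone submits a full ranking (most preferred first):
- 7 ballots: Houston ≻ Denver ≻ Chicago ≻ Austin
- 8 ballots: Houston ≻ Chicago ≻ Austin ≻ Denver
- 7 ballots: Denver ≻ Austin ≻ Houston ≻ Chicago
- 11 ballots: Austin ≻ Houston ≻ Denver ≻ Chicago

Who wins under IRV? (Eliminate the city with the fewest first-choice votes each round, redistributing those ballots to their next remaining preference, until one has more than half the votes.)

Round 1: Denver 7, Houston 15, Chicago 0, Austin 11. Chicago eliminated.
Round 2: Denver 7, Houston 15, Austin 11. Denver eliminated.
Round 3: Houston 15, Austin 18. Austin has a majority (≥17).

Austin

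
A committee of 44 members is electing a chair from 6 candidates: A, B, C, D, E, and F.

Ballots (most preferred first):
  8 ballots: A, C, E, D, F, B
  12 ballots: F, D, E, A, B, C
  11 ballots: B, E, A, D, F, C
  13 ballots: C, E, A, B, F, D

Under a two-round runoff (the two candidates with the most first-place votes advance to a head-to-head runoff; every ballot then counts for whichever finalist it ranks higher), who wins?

Round 1 first-place votes: A 8, B 11, C 13, D 0, E 0, F 12. C and F advance.
Runoff: C is ranked above F on 21 ballots, F above C on 23.

F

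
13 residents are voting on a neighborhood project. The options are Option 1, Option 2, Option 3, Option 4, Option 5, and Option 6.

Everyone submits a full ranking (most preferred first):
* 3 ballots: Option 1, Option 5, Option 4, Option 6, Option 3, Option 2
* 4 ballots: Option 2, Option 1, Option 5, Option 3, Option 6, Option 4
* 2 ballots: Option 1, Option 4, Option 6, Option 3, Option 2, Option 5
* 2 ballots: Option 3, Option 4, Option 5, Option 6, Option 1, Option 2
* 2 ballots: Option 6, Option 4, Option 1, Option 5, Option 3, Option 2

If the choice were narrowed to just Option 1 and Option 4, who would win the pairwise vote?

Option 1

Option 1 is ranked above Option 4 on 9 ballots; Option 4 above Option 1 on 4.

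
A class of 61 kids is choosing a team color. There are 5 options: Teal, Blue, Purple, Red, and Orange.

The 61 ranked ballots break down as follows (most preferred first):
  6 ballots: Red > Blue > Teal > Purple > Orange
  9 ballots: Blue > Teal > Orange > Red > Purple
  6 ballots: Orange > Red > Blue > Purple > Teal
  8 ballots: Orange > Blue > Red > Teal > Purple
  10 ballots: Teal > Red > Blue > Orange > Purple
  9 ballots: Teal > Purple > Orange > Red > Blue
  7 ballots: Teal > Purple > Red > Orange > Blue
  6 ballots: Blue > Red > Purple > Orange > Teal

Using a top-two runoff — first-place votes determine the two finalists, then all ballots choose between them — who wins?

Blue

Round 1 first-place votes: Teal 26, Blue 15, Purple 0, Red 6, Orange 14. Teal and Blue advance.
Runoff: Teal is ranked above Blue on 26 ballots, Blue above Teal on 35.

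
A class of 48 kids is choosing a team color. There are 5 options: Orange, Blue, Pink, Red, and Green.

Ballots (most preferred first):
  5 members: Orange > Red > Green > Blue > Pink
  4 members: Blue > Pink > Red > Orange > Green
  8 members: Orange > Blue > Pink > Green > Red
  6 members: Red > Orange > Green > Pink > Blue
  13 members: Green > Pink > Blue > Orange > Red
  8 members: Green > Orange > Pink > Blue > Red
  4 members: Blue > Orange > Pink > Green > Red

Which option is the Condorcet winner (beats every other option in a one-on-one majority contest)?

Orange

Orange vs Blue: 27–21
Orange vs Pink: 31–17
Orange vs Red: 38–10
Orange vs Green: 27–21
Orange beats every other option.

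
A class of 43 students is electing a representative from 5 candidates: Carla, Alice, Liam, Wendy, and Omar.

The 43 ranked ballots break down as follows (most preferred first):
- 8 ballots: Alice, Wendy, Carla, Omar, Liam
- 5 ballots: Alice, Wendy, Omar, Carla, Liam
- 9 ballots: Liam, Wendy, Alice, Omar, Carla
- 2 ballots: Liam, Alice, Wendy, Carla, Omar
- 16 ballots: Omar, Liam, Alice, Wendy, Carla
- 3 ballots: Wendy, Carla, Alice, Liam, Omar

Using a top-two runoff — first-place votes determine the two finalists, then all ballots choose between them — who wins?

Round 1 first-place votes: Carla 0, Alice 13, Liam 11, Wendy 3, Omar 16. Omar and Alice advance.
Runoff: Omar is ranked above Alice on 16 ballots, Alice above Omar on 27.

Alice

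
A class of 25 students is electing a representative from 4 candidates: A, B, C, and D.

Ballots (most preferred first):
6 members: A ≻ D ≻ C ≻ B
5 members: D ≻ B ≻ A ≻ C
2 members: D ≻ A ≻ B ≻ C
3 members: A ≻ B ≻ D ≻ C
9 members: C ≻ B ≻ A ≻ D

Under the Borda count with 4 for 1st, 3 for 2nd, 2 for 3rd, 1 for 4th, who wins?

A

A: 6×4 + 5×2 + 2×3 + 3×4 + 9×2 = 70
B: 6×1 + 5×3 + 2×2 + 3×3 + 9×3 = 61
C: 6×2 + 5×1 + 2×1 + 3×1 + 9×4 = 58
D: 6×3 + 5×4 + 2×4 + 3×2 + 9×1 = 61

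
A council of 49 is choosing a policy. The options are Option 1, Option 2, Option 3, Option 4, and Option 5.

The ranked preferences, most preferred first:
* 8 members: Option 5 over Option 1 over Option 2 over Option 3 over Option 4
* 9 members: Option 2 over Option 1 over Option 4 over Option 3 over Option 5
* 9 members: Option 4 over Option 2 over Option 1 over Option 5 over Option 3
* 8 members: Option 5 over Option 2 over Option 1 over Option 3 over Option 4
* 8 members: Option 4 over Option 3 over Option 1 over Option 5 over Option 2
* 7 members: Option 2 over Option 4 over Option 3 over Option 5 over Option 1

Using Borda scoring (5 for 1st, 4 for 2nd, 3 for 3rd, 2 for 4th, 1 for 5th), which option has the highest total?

Option 2

Option 1: 8×4 + 9×4 + 9×3 + 8×3 + 8×3 + 7×1 = 150
Option 2: 8×3 + 9×5 + 9×4 + 8×4 + 8×1 + 7×5 = 180
Option 3: 8×2 + 9×2 + 9×1 + 8×2 + 8×4 + 7×3 = 112
Option 4: 8×1 + 9×3 + 9×5 + 8×1 + 8×5 + 7×4 = 156
Option 5: 8×5 + 9×1 + 9×2 + 8×5 + 8×2 + 7×2 = 137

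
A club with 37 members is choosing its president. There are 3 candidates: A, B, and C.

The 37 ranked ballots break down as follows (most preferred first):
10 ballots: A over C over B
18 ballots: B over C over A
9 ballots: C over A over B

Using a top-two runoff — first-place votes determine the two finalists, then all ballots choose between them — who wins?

A

Round 1 first-place votes: A 10, B 18, C 9. B and A advance.
Runoff: B is ranked above A on 18 ballots, A above B on 19.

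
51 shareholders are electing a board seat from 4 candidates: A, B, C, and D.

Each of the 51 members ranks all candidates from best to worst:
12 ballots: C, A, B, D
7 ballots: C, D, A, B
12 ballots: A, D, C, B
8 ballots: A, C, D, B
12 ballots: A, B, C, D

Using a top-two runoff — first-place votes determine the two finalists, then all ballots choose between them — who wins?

Round 1 first-place votes: A 32, B 0, C 19, D 0. A and C advance.
Runoff: A is ranked above C on 32 ballots, C above A on 19.

A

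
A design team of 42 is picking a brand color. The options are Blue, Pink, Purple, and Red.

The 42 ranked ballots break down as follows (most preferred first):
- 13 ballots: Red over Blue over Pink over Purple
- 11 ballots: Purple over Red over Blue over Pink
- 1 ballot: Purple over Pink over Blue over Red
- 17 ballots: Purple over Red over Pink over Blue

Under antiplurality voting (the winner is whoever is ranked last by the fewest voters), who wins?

Last-place votes: Blue 17, Pink 11, Purple 13, Red 1.

Red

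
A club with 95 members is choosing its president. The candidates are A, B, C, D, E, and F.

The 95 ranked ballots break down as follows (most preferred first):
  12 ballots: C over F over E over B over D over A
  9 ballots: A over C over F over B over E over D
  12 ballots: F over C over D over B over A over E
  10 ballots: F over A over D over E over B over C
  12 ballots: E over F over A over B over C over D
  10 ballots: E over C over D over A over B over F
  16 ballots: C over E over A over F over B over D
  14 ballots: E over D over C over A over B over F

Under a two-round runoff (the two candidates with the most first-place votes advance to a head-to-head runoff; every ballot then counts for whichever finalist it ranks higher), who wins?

Round 1 first-place votes: A 9, B 0, C 28, D 0, E 36, F 22. E and C advance.
Runoff: E is ranked above C on 46 ballots, C above E on 49.

C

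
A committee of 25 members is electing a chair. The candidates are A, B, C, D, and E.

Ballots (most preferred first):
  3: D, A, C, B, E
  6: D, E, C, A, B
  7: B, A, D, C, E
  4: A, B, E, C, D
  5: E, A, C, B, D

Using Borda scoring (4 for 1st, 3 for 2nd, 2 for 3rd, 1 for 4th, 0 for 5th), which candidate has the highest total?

A

A: 3×3 + 6×1 + 7×3 + 4×4 + 5×3 = 67
B: 3×1 + 6×0 + 7×4 + 4×3 + 5×1 = 48
C: 3×2 + 6×2 + 7×1 + 4×1 + 5×2 = 39
D: 3×4 + 6×4 + 7×2 + 4×0 + 5×0 = 50
E: 3×0 + 6×3 + 7×0 + 4×2 + 5×4 = 46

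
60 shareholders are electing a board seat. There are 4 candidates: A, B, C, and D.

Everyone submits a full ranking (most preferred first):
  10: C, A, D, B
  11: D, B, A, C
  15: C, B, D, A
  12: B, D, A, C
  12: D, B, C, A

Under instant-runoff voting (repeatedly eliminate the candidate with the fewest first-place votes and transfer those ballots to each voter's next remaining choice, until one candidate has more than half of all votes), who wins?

Round 1: A 0, B 12, C 25, D 23. A eliminated.
Round 2: B 12, C 25, D 23. B eliminated.
Round 3: C 25, D 35. D has a majority (≥31).

D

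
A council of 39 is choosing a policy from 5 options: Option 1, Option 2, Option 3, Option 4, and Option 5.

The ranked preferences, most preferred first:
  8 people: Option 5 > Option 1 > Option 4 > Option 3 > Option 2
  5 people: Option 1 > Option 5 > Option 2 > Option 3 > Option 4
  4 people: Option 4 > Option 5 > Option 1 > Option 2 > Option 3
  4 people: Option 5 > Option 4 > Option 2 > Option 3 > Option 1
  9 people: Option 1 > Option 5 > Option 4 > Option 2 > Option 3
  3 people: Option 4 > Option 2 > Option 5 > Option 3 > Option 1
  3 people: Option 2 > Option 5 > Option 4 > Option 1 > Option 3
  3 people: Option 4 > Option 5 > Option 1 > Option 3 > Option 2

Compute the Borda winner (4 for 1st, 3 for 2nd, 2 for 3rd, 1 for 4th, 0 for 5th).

Option 1: 8×3 + 5×4 + 4×2 + 4×0 + 9×4 + 3×0 + 3×1 + 3×2 = 97
Option 2: 8×0 + 5×2 + 4×1 + 4×2 + 9×1 + 3×3 + 3×4 + 3×0 = 52
Option 3: 8×1 + 5×1 + 4×0 + 4×1 + 9×0 + 3×1 + 3×0 + 3×1 = 23
Option 4: 8×2 + 5×0 + 4×4 + 4×3 + 9×2 + 3×4 + 3×2 + 3×4 = 92
Option 5: 8×4 + 5×3 + 4×3 + 4×4 + 9×3 + 3×2 + 3×3 + 3×3 = 126

Option 5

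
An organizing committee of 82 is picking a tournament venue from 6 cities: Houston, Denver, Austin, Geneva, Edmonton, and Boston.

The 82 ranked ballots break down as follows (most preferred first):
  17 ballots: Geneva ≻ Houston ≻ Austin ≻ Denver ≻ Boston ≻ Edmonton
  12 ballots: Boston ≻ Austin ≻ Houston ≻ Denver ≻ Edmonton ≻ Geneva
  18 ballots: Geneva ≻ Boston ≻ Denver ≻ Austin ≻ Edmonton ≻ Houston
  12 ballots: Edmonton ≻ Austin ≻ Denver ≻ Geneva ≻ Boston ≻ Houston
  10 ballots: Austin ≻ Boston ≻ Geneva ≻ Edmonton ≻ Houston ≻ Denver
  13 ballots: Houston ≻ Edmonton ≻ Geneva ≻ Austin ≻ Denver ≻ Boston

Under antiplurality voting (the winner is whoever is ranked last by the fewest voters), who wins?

Austin

Last-place votes: Houston 30, Denver 10, Austin 0, Geneva 12, Edmonton 17, Boston 13.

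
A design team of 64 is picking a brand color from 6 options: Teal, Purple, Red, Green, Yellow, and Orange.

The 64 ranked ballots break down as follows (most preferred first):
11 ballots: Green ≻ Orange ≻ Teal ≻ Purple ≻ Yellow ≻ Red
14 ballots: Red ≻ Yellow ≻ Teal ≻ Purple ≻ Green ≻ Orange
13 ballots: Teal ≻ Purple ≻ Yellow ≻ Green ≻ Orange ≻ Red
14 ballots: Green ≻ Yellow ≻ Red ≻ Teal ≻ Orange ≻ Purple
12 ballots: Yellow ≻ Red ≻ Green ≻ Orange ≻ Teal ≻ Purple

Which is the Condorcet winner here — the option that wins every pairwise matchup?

Yellow vs Teal: 40–24
Yellow vs Purple: 40–24
Yellow vs Red: 50–14
Yellow vs Green: 39–25
Yellow vs Orange: 53–11
Yellow beats every other option.

Yellow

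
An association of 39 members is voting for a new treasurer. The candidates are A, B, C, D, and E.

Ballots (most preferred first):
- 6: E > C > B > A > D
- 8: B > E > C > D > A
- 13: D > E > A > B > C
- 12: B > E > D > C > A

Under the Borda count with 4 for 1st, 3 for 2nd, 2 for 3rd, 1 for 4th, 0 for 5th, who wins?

E

A: 6×1 + 8×0 + 13×2 + 12×0 = 32
B: 6×2 + 8×4 + 13×1 + 12×4 = 105
C: 6×3 + 8×2 + 13×0 + 12×1 = 46
D: 6×0 + 8×1 + 13×4 + 12×2 = 84
E: 6×4 + 8×3 + 13×3 + 12×3 = 123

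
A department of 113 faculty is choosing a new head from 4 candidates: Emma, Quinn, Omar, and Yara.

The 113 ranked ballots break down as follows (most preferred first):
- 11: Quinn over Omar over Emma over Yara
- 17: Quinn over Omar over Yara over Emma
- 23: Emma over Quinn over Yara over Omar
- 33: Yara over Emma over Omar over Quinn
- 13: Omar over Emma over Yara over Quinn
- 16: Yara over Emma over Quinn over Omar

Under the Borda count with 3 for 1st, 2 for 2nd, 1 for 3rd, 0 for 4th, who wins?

Emma

Emma: 11×1 + 17×0 + 23×3 + 33×2 + 13×2 + 16×2 = 204
Quinn: 11×3 + 17×3 + 23×2 + 33×0 + 13×0 + 16×1 = 146
Omar: 11×2 + 17×2 + 23×0 + 33×1 + 13×3 + 16×0 = 128
Yara: 11×0 + 17×1 + 23×1 + 33×3 + 13×1 + 16×3 = 200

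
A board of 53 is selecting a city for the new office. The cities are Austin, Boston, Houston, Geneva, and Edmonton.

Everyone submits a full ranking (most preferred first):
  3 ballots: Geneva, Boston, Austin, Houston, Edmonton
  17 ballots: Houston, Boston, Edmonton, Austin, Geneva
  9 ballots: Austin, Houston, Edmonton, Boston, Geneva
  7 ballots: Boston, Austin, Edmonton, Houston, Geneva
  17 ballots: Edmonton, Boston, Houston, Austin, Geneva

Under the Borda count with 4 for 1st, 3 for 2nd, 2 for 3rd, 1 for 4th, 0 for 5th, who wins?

Austin: 3×2 + 17×1 + 9×4 + 7×3 + 17×1 = 97
Boston: 3×3 + 17×3 + 9×1 + 7×4 + 17×3 = 148
Houston: 3×1 + 17×4 + 9×3 + 7×1 + 17×2 = 139
Geneva: 3×4 + 17×0 + 9×0 + 7×0 + 17×0 = 12
Edmonton: 3×0 + 17×2 + 9×2 + 7×2 + 17×4 = 134

Boston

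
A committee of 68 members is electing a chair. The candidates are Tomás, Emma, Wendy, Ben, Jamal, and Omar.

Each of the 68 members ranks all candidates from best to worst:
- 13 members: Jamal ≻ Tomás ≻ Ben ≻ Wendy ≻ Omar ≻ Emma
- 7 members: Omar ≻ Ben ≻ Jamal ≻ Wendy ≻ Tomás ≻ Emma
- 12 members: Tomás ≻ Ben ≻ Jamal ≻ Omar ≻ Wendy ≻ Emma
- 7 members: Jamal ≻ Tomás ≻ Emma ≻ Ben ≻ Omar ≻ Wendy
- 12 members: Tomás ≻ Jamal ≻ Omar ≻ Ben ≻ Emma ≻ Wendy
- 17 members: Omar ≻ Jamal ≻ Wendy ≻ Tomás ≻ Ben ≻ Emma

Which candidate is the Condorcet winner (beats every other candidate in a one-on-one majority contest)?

Jamal

Jamal vs Tomás: 44–24
Jamal vs Emma: 68–0
Jamal vs Wendy: 68–0
Jamal vs Ben: 49–19
Jamal vs Omar: 44–24
Jamal beats every other candidate.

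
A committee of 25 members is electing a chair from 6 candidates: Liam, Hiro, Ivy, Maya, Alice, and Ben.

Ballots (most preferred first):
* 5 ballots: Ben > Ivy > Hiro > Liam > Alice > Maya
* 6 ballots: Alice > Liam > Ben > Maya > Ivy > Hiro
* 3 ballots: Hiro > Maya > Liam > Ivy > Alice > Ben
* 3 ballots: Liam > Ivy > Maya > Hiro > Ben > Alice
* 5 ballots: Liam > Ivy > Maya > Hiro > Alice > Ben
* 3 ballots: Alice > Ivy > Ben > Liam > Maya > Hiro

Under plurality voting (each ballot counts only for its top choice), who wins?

Alice

First-place votes: Liam 8, Hiro 3, Ivy 0, Maya 0, Alice 9, Ben 5.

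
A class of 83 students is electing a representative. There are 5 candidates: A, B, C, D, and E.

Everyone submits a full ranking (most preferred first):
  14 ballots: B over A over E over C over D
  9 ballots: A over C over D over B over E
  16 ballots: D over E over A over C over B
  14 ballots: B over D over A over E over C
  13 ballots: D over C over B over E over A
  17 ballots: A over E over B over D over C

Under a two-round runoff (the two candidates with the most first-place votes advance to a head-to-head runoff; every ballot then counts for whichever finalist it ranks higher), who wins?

Round 1 first-place votes: A 26, B 28, C 0, D 29, E 0. D and B advance.
Runoff: D is ranked above B on 38 ballots, B above D on 45.

B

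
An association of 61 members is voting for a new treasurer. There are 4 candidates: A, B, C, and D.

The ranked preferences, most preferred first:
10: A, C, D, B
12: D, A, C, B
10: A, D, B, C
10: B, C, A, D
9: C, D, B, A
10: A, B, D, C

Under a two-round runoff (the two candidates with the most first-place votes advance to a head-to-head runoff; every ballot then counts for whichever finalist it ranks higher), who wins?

Round 1 first-place votes: A 30, B 10, C 9, D 12. A and D advance.
Runoff: A is ranked above D on 40 ballots, D above A on 21.

A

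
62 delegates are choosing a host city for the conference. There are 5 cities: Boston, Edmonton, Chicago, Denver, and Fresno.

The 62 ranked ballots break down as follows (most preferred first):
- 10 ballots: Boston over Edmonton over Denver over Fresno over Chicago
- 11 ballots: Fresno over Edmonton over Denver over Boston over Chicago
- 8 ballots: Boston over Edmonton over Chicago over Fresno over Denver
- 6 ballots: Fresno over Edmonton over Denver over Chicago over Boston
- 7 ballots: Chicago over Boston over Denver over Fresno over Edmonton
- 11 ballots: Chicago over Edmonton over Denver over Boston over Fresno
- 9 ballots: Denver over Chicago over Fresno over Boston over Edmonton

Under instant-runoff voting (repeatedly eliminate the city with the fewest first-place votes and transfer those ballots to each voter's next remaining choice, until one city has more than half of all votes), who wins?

Chicago

Round 1: Boston 18, Edmonton 0, Chicago 18, Denver 9, Fresno 17. Edmonton eliminated.
Round 2: Boston 18, Chicago 18, Denver 9, Fresno 17. Denver eliminated.
Round 3: Boston 18, Chicago 27, Fresno 17. Fresno eliminated.
Round 4: Boston 29, Chicago 33. Chicago has a majority (≥32).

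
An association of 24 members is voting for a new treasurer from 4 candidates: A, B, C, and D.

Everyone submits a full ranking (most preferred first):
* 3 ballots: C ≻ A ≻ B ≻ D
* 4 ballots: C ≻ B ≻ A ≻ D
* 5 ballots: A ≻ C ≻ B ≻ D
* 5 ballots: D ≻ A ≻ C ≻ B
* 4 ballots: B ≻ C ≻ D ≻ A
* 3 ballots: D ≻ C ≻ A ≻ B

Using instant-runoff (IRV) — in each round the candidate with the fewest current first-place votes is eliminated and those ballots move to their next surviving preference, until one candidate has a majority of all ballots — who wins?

Round 1: A 5, B 4, C 7, D 8. B eliminated.
Round 2: A 5, C 11, D 8. A eliminated.
Round 3: C 16, D 8. C has a majority (≥13).

C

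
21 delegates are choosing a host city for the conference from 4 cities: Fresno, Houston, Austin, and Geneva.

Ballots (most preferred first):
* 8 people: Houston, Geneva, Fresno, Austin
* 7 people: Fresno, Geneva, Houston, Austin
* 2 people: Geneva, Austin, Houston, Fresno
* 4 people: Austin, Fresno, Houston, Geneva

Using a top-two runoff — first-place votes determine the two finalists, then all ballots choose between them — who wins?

Fresno

Round 1 first-place votes: Fresno 7, Houston 8, Austin 4, Geneva 2. Houston and Fresno advance.
Runoff: Houston is ranked above Fresno on 10 ballots, Fresno above Houston on 11.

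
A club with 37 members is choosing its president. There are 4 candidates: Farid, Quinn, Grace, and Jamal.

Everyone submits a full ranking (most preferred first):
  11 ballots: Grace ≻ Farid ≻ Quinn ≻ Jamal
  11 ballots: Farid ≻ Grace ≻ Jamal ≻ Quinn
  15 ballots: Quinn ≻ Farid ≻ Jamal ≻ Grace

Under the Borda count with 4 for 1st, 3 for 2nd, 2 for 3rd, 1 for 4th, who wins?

Farid

Farid: 11×3 + 11×4 + 15×3 = 122
Quinn: 11×2 + 11×1 + 15×4 = 93
Grace: 11×4 + 11×3 + 15×1 = 92
Jamal: 11×1 + 11×2 + 15×2 = 63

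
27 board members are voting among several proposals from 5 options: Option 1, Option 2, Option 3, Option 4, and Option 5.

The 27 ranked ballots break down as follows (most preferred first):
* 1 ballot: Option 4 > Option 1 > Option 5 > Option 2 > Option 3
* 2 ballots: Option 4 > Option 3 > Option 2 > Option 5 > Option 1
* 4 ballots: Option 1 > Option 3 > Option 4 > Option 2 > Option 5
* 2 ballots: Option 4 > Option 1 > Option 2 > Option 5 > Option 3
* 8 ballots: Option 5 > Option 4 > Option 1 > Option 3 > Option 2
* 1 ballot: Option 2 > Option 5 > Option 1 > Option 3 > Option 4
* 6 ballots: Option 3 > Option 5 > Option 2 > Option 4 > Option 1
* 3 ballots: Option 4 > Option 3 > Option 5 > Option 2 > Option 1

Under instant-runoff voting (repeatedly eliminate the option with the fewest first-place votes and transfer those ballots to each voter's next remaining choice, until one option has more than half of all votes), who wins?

Round 1: Option 1 4, Option 2 1, Option 3 6, Option 4 8, Option 5 8. Option 2 eliminated.
Round 2: Option 1 4, Option 3 6, Option 4 8, Option 5 9. Option 1 eliminated.
Round 3: Option 3 10, Option 4 8, Option 5 9. Option 4 eliminated.
Round 4: Option 3 15, Option 5 12. Option 3 has a majority (≥14).

Option 3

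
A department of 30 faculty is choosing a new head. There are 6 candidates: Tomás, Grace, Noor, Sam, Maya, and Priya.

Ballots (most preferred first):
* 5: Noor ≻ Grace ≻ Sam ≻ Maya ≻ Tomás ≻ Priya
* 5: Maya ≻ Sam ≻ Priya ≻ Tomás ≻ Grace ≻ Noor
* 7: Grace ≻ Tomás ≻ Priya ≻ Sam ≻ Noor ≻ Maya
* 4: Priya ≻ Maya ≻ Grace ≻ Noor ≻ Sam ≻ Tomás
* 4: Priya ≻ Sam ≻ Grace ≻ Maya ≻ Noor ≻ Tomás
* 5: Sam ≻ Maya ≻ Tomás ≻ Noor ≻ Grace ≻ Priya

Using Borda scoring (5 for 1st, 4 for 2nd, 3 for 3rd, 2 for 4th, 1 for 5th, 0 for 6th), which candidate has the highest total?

Tomás: 5×1 + 5×2 + 7×4 + 4×0 + 4×0 + 5×3 = 58
Grace: 5×4 + 5×1 + 7×5 + 4×3 + 4×3 + 5×1 = 89
Noor: 5×5 + 5×0 + 7×1 + 4×2 + 4×1 + 5×2 = 54
Sam: 5×3 + 5×4 + 7×2 + 4×1 + 4×4 + 5×5 = 94
Maya: 5×2 + 5×5 + 7×0 + 4×4 + 4×2 + 5×4 = 79
Priya: 5×0 + 5×3 + 7×3 + 4×5 + 4×5 + 5×0 = 76

Sam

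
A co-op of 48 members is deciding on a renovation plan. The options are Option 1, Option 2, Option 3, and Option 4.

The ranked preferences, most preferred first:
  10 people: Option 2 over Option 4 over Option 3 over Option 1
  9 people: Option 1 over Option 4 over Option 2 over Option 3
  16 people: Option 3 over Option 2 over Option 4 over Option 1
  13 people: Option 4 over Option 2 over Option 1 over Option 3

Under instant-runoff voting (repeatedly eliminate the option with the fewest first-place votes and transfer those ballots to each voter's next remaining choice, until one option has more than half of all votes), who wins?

Option 4

Round 1: Option 1 9, Option 2 10, Option 3 16, Option 4 13. Option 1 eliminated.
Round 2: Option 2 10, Option 3 16, Option 4 22. Option 2 eliminated.
Round 3: Option 3 16, Option 4 32. Option 4 has a majority (≥25).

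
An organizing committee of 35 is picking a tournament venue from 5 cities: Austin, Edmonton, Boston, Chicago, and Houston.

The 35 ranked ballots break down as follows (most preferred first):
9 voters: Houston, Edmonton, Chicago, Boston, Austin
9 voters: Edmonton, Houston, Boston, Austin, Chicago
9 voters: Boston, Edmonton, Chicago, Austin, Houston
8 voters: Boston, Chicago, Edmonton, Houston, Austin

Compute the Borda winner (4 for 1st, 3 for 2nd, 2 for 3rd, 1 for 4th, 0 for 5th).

Austin: 9×0 + 9×1 + 9×1 + 8×0 = 18
Edmonton: 9×3 + 9×4 + 9×3 + 8×2 = 106
Boston: 9×1 + 9×2 + 9×4 + 8×4 = 95
Chicago: 9×2 + 9×0 + 9×2 + 8×3 = 60
Houston: 9×4 + 9×3 + 9×0 + 8×1 = 71

Edmonton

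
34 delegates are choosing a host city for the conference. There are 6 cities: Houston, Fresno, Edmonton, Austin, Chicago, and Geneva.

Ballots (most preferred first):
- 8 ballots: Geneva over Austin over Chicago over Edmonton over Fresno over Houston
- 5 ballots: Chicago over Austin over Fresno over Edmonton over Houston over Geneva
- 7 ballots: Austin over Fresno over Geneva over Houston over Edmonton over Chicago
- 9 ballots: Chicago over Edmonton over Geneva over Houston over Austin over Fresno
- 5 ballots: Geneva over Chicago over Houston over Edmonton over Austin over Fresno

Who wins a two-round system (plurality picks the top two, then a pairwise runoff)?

Round 1 first-place votes: Houston 0, Fresno 0, Edmonton 0, Austin 7, Chicago 14, Geneva 13. Chicago and Geneva advance.
Runoff: Chicago is ranked above Geneva on 14 ballots, Geneva above Chicago on 20.

Geneva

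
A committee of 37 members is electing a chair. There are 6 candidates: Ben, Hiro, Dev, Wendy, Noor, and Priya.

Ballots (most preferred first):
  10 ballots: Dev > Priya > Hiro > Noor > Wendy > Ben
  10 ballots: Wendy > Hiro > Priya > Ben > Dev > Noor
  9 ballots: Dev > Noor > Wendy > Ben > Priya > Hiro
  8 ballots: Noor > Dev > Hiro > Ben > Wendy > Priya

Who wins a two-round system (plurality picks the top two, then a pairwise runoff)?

Dev

Round 1 first-place votes: Ben 0, Hiro 0, Dev 19, Wendy 10, Noor 8, Priya 0. Dev and Wendy advance.
Runoff: Dev is ranked above Wendy on 27 ballots, Wendy above Dev on 10.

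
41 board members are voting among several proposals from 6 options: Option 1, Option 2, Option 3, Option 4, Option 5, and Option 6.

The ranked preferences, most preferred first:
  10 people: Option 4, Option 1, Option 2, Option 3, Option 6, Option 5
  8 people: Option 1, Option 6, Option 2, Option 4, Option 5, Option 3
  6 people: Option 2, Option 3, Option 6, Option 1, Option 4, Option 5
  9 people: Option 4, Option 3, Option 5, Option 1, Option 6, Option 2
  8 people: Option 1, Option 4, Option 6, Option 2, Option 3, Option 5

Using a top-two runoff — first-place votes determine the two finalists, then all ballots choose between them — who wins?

Round 1 first-place votes: Option 1 16, Option 2 6, Option 3 0, Option 4 19, Option 5 0, Option 6 0. Option 4 and Option 1 advance.
Runoff: Option 4 is ranked above Option 1 on 19 ballots, Option 1 above Option 4 on 22.

Option 1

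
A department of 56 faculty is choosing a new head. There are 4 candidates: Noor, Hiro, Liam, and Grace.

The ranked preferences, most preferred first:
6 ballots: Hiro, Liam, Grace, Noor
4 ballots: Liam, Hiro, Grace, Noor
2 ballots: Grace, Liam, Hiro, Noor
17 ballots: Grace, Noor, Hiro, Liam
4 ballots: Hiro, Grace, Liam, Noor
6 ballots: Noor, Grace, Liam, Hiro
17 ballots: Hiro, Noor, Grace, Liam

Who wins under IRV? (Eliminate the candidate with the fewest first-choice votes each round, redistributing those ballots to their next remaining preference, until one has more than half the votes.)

Hiro

Round 1: Noor 6, Hiro 27, Liam 4, Grace 19. Liam eliminated.
Round 2: Noor 6, Hiro 31, Grace 19. Hiro has a majority (≥29).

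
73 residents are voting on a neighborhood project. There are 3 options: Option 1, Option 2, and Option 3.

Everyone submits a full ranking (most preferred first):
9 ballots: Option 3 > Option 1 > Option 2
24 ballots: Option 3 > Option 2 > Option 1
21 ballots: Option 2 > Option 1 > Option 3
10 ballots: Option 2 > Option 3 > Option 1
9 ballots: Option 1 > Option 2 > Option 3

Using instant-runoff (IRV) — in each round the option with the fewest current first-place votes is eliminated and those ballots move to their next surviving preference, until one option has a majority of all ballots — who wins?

Round 1: Option 1 9, Option 2 31, Option 3 33. Option 1 eliminated.
Round 2: Option 2 40, Option 3 33. Option 2 has a majority (≥37).

Option 2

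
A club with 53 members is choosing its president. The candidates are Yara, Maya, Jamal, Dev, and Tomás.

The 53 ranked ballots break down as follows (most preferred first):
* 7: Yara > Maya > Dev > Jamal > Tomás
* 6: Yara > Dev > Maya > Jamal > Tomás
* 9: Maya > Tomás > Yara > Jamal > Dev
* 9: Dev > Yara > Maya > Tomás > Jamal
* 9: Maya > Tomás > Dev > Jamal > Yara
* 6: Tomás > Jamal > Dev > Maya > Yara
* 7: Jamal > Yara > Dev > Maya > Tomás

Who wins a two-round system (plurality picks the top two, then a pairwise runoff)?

Yara

Round 1 first-place votes: Yara 13, Maya 18, Jamal 7, Dev 9, Tomás 6. Maya and Yara advance.
Runoff: Maya is ranked above Yara on 24 ballots, Yara above Maya on 29.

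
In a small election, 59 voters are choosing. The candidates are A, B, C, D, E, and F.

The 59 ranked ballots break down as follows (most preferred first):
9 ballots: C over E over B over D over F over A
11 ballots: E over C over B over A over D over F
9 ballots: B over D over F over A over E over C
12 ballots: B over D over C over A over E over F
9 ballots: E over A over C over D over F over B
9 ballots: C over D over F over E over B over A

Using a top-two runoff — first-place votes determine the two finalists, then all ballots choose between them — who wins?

Round 1 first-place votes: A 0, B 21, C 18, D 0, E 20, F 0. B and E advance.
Runoff: B is ranked above E on 21 ballots, E above B on 38.

E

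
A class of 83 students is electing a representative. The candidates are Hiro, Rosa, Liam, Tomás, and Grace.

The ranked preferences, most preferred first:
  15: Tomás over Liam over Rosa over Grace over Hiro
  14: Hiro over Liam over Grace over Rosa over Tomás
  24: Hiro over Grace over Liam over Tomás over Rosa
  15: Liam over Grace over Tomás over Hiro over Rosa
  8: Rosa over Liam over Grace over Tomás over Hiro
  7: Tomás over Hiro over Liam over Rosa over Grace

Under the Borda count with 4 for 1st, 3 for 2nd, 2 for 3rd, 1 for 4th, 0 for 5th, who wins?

Hiro: 15×0 + 14×4 + 24×4 + 15×1 + 8×0 + 7×3 = 188
Rosa: 15×2 + 14×1 + 24×0 + 15×0 + 8×4 + 7×1 = 83
Liam: 15×3 + 14×3 + 24×2 + 15×4 + 8×3 + 7×2 = 233
Tomás: 15×4 + 14×0 + 24×1 + 15×2 + 8×1 + 7×4 = 150
Grace: 15×1 + 14×2 + 24×3 + 15×3 + 8×2 + 7×0 = 176

Liam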